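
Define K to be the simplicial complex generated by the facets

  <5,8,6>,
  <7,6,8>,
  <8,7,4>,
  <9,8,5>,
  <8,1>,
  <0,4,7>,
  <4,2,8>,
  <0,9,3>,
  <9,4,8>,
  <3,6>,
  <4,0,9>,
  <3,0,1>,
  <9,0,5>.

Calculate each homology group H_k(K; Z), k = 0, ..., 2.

Fix the vertex order 0 < 1 < 2 < 3 < 4 < 5 < 6 < 7 < 8 < 9 and write every simplex with vertices in increasing order. Then dim K = 2 and the simplices of K are:

  0-simplices (10): [0], [1], [2], [3], [4], [5], [6], [7], [8], [9]
  1-simplices (22): [0,1], [0,3], [0,4], [0,5], [0,7], [0,9], [1,3], [1,8], [2,4], [2,8], [3,6], [3,9], [4,7], [4,8], [4,9], [5,6], [5,8], [5,9], [6,7], [6,8], [7,8], [8,9]
  2-simplices (11): [0,1,3], [0,3,9], [0,4,7], [0,4,9], [0,5,9], [2,4,8], [4,7,8], [4,8,9], [5,6,8], [5,8,9], [6,7,8]

so the chain groups are C_0 ≅ Z^10, C_1 ≅ Z^22, C_2 ≅ Z^11.

∂_1: C_1 → C_0 maps an edge to its endpoints' difference, ∂[p,q] = q − p.
This gives a 10×22 integer matrix of rank 9; reducing to Smith normal form yields diagonal entries (1,1,1,1,1,1,1,1,1).

The boundary map ∂_2: C_2 → C_1 sends each 2-simplex [p,q,r] to [q,r] − [p,r] + [p,q]. For instance
  ∂[0,1,3] = [1,3] − [0,3] + [0,1],
  ∂[0,4,9] = [4,9] − [0,9] + [0,4].
The 22×11 boundary matrix has rank 11 and Smith normal form diag(1,1,1,1,1,1,1,1,1,1,1).

From H_k ≅ ker(∂_k) / im(∂_{k+1}) we obtain:

  H_0: rank C_0 − rank ∂_1 = 10 − 9 = 1, and the invariant factors of ∂_1 are all 1, so H_0 ≅ Z.
  H_1: rank ker ∂_1 − rank ∂_2 = (22 − 9) − 11 = 2, and the invariant factors of ∂_2 are all 1, so H_1 ≅ Z^2.
  H_2: rank ker ∂_2 − rank ∂_3 = (11 − 11) − 0 = 0, and there is no ∂_3, so H_2 ≅ 0.

H_0 ≅ Z,  H_1 ≅ Z^2,  H_2 = 0.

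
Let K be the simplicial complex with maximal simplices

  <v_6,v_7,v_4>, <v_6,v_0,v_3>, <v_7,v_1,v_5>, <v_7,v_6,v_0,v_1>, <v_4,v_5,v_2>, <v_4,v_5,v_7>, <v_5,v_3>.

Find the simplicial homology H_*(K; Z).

H_0 ≅ Z,  H_1 ≅ Z,  H_2 = 0,  H_3 = 0.

We work with the vertex ordering v_0 < v_1 < v_2 < v_3 < v_4 < v_5 < v_6 < v_7. The simplices of K, each written with vertices in increasing order, are:

  0-simplices (8): [v_0], [v_1], [v_2], [v_3], [v_4], [v_5], [v_6], [v_7]
  1-simplices (16): (16 of them)
  2-simplices (9): [v_0,v_1,v_6], [v_0,v_1,v_7], [v_0,v_3,v_6], [v_0,v_6,v_7], [v_1,v_5,v_7], [v_1,v_6,v_7], [v_2,v_4,v_5], [v_4,v_5,v_7], [v_4,v_6,v_7]
  3-simplices (1): [v_0,v_1,v_6,v_7]

so the chain groups are C_0 ≅ Z^8, C_1 ≅ Z^16, C_2 ≅ Z^9, C_3 ≅ Z^1.

∂_1: C_1 → C_0 sends each edge [p,q] (with p < q) to q − p. For instance
  ∂[v_4,v_7] = [v_7] − [v_4].
This gives a 8×16 integer matrix of rank 7; reducing to Smith normal form yields diagonal entries (1,1,1,1,1,1,1).

Boundary ∂_2: C_2 → C_1 maps a triangle to the signed sum of its edges. For instance
  ∂[v_0,v_3,v_6] = [v_3,v_6] − [v_0,v_6] + [v_0,v_3],
  ∂[v_0,v_6,v_7] = [v_6,v_7] − [v_0,v_7] + [v_0,v_6].
The resulting 16×9 matrix has rank 8, and its Smith normal form has invariant factors (1,1,1,1,1,1,1,1).

The boundary map ∂_3: C_3 → C_2 sends each 3-simplex σ to the alternating sum Σ_i (−1)^i (σ with its i-th vertex removed). For instance
  ∂[v_0,v_1,v_6,v_7] = [v_1,v_6,v_7] − [v_0,v_6,v_7] + [v_0,v_1,v_7] − [v_0,v_1,v_6].
The 9×1 boundary matrix has rank 1 and Smith normal form diag(1).

From H_k ≅ ker(∂_k) / im(∂_{k+1}) we obtain:

  H_0: rank C_0 − rank ∂_1 = 8 − 7 = 1, and the invariant factors of ∂_1 are all 1, so H_0 ≅ Z.
  H_1: rank ker ∂_1 − rank ∂_2 = (16 − 7) − 8 = 1, and the invariant factors of ∂_2 are all 1, so H_1 ≅ Z.
  H_2: rank ker ∂_2 − rank ∂_3 = (9 − 8) − 1 = 0, and the invariant factors of ∂_3 are all 1, so H_2 ≅ 0.
  H_3: rank ker ∂_3 − rank ∂_4 = (1 − 1) − 0 = 0, and there is no ∂_4, so H_3 ≅ 0.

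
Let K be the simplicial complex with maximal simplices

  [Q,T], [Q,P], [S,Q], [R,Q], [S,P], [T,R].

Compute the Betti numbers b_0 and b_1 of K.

b_0 = 1, b_1 = 2.

Take the total order P < Q < R < S < T on the vertex set. Then K (dimension 1) consists of the simplices:

  0-simplices (5): P, Q, R, S, T
  1-simplices (6): PQ, PS, QR, QS, QT, RT

giving chain groups C_0 ≅ Z^5, C_1 ≅ Z^6.

Boundary ∂_1: C_1 → C_0 maps an edge to its endpoints' difference, ∂[p,q] = q − p.
As a 5×6 matrix over Z this has rank 4, with invariant factors (1,1,1,1).

From H_k ≅ ker(∂_k) / im(∂_{k+1}) we obtain:

  H_0: rank C_0 − rank ∂_1 = 5 − 4 = 1, and the invariant factors of ∂_1 are all 1, so H_0 ≅ Z.
  H_1: rank ker ∂_1 − rank ∂_2 = (6 − 4) − 0 = 2, and there is no ∂_2, so H_1 ≅ Z^2.

(K is a triangulation of a wedge of 2 circles.)

Hence the Betti numbers are b_0 = 1, b_1 = 2.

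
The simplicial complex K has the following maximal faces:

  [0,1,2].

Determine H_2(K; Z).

K has 3 vertices, 3 edges, 1 triangle.
rank ∂_2 = 1, rank ∂_3 = 0 ⇒ b_2 = 1 − 1 − 0 = 0. So H_2 ≅ 0.

H_2 ≅ 0.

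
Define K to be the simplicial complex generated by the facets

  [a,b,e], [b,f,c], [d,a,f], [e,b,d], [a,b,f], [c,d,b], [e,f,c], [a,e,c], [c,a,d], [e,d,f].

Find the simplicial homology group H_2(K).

We work with the vertex ordering a < b < c < d < e < f. The simplices of K, each written with vertices in increasing order, are:

  0-simplices (6): a, b, c, d, e, f
  1-simplices (15): ab, ac, ad, ae, af, bc, bd, be, bf, cd, ce, cf, de, df, ef
  2-simplices (10): abe, abf, acd, ace, adf, bcd, bcf, bde, cef, def

giving chain groups C_0 ≅ Z^6, C_1 ≅ Z^15, C_2 ≅ Z^10.

The boundary map ∂_1: C_1 → C_0 is given by ∂[p,q] = [q] − [p]. For instance
  ∂de = e − d.
This gives a 6×15 integer matrix of rank 5; reducing to Smith normal form yields diagonal entries (1,1,1,1,1).

Boundary ∂_2: C_2 → C_1 acts by ∂[p,q,r] = [q,r] − [p,r] + [p,q]. For instance
  ∂bcf = cf − bf + bc,
  ∂abf = bf − af + ab.
The 15×10 boundary matrix has rank 10 and Smith normal form diag(1,1,1,1,1,1,1,1,1,2).

From H_k ≅ ker(∂_k) / im(∂_{k+1}) we obtain:

  H_2: rank ker ∂_2 − rank ∂_3 = (10 − 10) − 0 = 0, and there is no ∂_3, so H_2 = 0.

(K is a triangulation of the real projective plane RP^2.)

H_2 = 0.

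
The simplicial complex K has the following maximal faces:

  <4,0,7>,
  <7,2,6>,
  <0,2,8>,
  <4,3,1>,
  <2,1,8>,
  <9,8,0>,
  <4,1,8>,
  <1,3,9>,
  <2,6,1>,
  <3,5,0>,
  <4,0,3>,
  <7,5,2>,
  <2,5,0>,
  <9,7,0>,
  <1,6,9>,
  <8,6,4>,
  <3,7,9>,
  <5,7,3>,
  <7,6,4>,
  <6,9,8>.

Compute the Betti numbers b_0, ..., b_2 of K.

Take the total order 0 < 1 < 2 < 3 < 4 < 5 < 6 < 7 < 8 < 9 on the vertex set. Then K (dimension 2) consists of the simplices:

  0-simplices (10): [0], [1], [2], [3], [4], [5], [6], [7], [8], [9]
  1-simplices (30): (30 of them)
  2-simplices (20): (20 of them)

Hence C_0 ≅ Z^10, C_1 ≅ Z^30, C_2 ≅ Z^20.

Boundary ∂_1: C_1 → C_0 maps an edge to its endpoints' difference, ∂[p,q] = q − p.
As a 10×30 matrix over Z this has rank 9, with invariant factors (1,1,1,1,1,1,1,1,1).

Boundary ∂_2: C_2 → C_1 maps a triangle to the signed sum of its edges. For instance
  ∂[0,8,9] = [8,9] − [0,9] + [0,8],
  ∂[1,3,4] = [3,4] − [1,4] + [1,3].
As a 30×20 matrix over Z this has rank 20, with invariant factors (1,1,1,1,1,1,1,1,1,1,1,1,1,1,1,1,1,1,1,2).

From H_k ≅ ker(∂_k) / im(∂_{k+1}) we obtain:

  H_0: rank C_0 − rank ∂_1 = 10 − 9 = 1, and the invariant factors of ∂_1 are all 1, so H_0 ≅ Z.
  H_1: rank ker ∂_1 − rank ∂_2 = (30 − 9) − 20 = 1, and ∂_2 has invariant factor 2 > 1, so H_1 ≅ Z × Z/2.
  H_2: rank ker ∂_2 − rank ∂_3 = (20 − 20) − 0 = 0, and there is no ∂_3, so H_2 ≅ 0.

As a check, the Euler characteristic is 10 − 30 + 20 = 0, which agrees with 1 − 1 + 0 = 0.

Hence the Betti numbers are b_0 = 1, b_1 = 1, b_2 = 0.

b_0 = 1, b_1 = 1, b_2 = 0.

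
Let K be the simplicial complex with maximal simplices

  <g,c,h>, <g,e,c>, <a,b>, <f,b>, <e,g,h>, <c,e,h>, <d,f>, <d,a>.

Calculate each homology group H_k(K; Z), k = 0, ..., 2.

H_0 ≅ Z^2,  H_1 ≅ Z,  H_2 ≅ Z.

Take the total order a < b < c < d < e < f < g < h on the vertex set. Then K (dimension 2) consists of the simplices:

  0-simplices (8): a, b, c, d, e, f, g, h
  1-simplices (10): ab, ad, bf, ce, cg, ch, df, eg, eh, gh
  2-simplices (4): ceg, ceh, cgh, egh

so the chain groups are C_0 ≅ Z^8, C_1 ≅ Z^10, C_2 ≅ Z^4.

The boundary map ∂_1: C_1 → C_0 maps an edge to its endpoints' difference, ∂[p,q] = q − p. For instance
  ∂eh = h − e.
As a 8×10 matrix over Z this has rank 6, with invariant factors (1,1,1,1,1,1).

The boundary map ∂_2: C_2 → C_1 acts by ∂[p,q,r] = [q,r] − [p,r] + [p,q]. For instance
  ∂ceh = eh − ch + ce,
  ∂egh = gh − eh + eg.
This gives a 10×4 integer matrix of rank 3; reducing to Smith normal form yields diagonal entries (1,1,1).

Now H_k = ker ∂_k / im ∂_{k+1}, so:

  H_0: rank C_0 − rank ∂_1 = 8 − 6 = 2, and the invariant factors of ∂_1 are all 1, so H_0 ≅ Z^2.
  H_1: rank ker ∂_1 − rank ∂_2 = (10 − 6) − 3 = 1, and the invariant factors of ∂_2 are all 1, so H_1 ≅ Z.
  H_2: rank ker ∂_2 − rank ∂_3 = (4 − 3) − 0 = 1, and there is no ∂_3, so H_2 ≅ Z.

As a check, the Euler characteristic is 8 − 10 + 4 = 2, which agrees with 2 − 1 + 1 = 2.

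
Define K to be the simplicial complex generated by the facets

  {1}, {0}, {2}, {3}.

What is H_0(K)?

Take the total order 0 < 1 < 2 < 3 on the vertex set. Then K (dimension 0) consists of the simplices:

  0-simplices (4): [0], [1], [2], [3]

so the chain groups are C_0 ≅ Z^4.

Now H_k = ker ∂_k / im ∂_{k+1}, so:

  H_0: rank C_0 − rank ∂_1 = 4 − 0 = 4, and there is no ∂_1, so H_0 = Z^4.

(K is a triangulation of a set of 4 points.)

H_0 = Z^4.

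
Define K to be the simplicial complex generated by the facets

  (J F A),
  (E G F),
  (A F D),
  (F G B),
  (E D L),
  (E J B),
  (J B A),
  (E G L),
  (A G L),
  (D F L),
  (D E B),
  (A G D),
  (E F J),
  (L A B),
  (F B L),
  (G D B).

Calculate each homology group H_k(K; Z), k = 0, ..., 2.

H_0 = Z,  H_1 = Z^2,  H_2 = Z.

Fix the vertex order A < B < D < E < F < G < J < L and write every simplex with vertices in increasing order. Then dim K = 2 and the simplices of K are:

  0-simplices (8): A, B, D, E, F, G, J, L
  1-simplices (24): AB, AD, AF, AG, AJ, AL, BD, BE, BF, BG, BJ, BL, DE, DF, DG, DL, EF, EG, EJ, EL, FG, FJ, FL, GL
  2-simplices (16): ABJ, ABL, ADF, ADG, AFJ, AGL, BDE, BDG, BEJ, BFG, BFL, DEL, DFL, EFG, EFJ, EGL

so the chain groups are C_0 ≅ Z^8, C_1 ≅ Z^24, C_2 ≅ Z^16.

The boundary map ∂_1: C_1 → C_0 maps an edge to its endpoints' difference, ∂[p,q] = q − p. For instance
  ∂DE = E − D.
This gives a 8×24 integer matrix of rank 7; reducing to Smith normal form yields diagonal entries (1,1,1,1,1,1,1).

Boundary ∂_2: C_2 → C_1 sends each 2-simplex [p,q,r] to [q,r] − [p,r] + [p,q]. For instance
  ∂BFG = FG − BG + BF,
  ∂EFG = FG − EG + EF.
This gives a 24×16 integer matrix of rank 15; reducing to Smith normal form yields diagonal entries (1,1,1,1,1,1,1,1,1,1,1,1,1,1,1).

Reading off H_k = ker ∂_k / im ∂_{k+1}:

  H_0: rank C_0 − rank ∂_1 = 8 − 7 = 1, and the invariant factors of ∂_1 are all 1, so H_0 ≅ Z.
  H_1: rank ker ∂_1 − rank ∂_2 = (24 − 7) − 15 = 2, and the invariant factors of ∂_2 are all 1, so H_1 ≅ Z^2.
  H_2: rank ker ∂_2 − rank ∂_3 = (16 − 15) − 0 = 1, and there is no ∂_3, so H_2 ≅ Z.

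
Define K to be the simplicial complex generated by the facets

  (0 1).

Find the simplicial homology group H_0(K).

H_0 ≅ Z.

K has 2 vertices, 1 edge.
rank ∂_0 = 0, rank ∂_1 = 1 ⇒ b_0 = 2 − 0 − 1 = 1; all invariant factors of ∂_1 are 1 so no torsion. So H_0 = Z.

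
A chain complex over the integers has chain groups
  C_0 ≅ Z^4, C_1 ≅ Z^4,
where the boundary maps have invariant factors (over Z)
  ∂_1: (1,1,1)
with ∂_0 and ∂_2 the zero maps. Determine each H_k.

H_0: b_0 = 4 − 0 − 3 = 1; torsion from ∂_1 factors > 1: none. So H_0 = Z.
H_1: b_1 = 4 − 3 − 0 = 1; torsion from ∂_2 factors > 1: none. So H_1 = Z.

H_0 = Z,  H_1 = Z.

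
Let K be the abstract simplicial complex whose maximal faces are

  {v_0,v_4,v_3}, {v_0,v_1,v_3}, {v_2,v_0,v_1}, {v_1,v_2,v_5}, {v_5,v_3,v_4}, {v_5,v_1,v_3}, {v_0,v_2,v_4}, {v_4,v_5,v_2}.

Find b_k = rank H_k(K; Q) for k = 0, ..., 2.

Order the vertices as v_0 < v_1 < v_2 < v_3 < v_4 < v_5. Listing each simplex with vertices in this order, K has dimension 2 with simplices:

  0-simplices (6): [v_0], [v_1], [v_2], [v_3], [v_4], [v_5]
  1-simplices (12): [v_0,v_1], [v_0,v_2], [v_0,v_3], [v_0,v_4], [v_1,v_2], [v_1,v_3], [v_1,v_5], [v_2,v_4], [v_2,v_5], [v_3,v_4], [v_3,v_5], [v_4,v_5]
  2-simplices (8): [v_0,v_1,v_2], [v_0,v_1,v_3], [v_0,v_2,v_4], [v_0,v_3,v_4], [v_1,v_2,v_5], [v_1,v_3,v_5], [v_2,v_4,v_5], [v_3,v_4,v_5]

giving chain groups C_0 ≅ Z^6, C_1 ≅ Z^12, C_2 ≅ Z^8.

Boundary ∂_1: C_1 → C_0 maps an edge to its endpoints' difference, ∂[p,q] = q − p. For instance
  ∂[v_2,v_4] = [v_4] − [v_2].
The 6×12 boundary matrix has rank 5 and Smith normal form diag(1,1,1,1,1).

Boundary ∂_2: C_2 → C_1 sends each 2-simplex [p,q,r] to [q,r] − [p,r] + [p,q]. For instance
  ∂[v_2,v_4,v_5] = [v_4,v_5] − [v_2,v_5] + [v_2,v_4],
  ∂[v_0,v_1,v_3] = [v_1,v_3] − [v_0,v_3] + [v_0,v_1].
The 12×8 boundary matrix has rank 7 and Smith normal form diag(1,1,1,1,1,1,1).

Now H_k = ker ∂_k / im ∂_{k+1}, so:

  H_0: rank C_0 − rank ∂_1 = 6 − 5 = 1, and the invariant factors of ∂_1 are all 1, so H_0 = Z.
  H_1: rank ker ∂_1 − rank ∂_2 = (12 − 5) − 7 = 0, and the invariant factors of ∂_2 are all 1, so H_1 = 0.
  H_2: rank ker ∂_2 − rank ∂_3 = (8 − 7) − 0 = 1, and there is no ∂_3, so H_2 = Z.

As a check, the Euler characteristic is 6 − 12 + 8 = 2, which agrees with 1 − 0 + 1 = 2.
(K is a triangulation of the 2-sphere S^2.)

Hence the Betti numbers are b_0 = 1, b_1 = 0, b_2 = 1.

b_0 = 1, b_1 = 0, b_2 = 1.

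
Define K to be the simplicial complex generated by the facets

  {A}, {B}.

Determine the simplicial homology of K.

H_0 = Z^2.

We work with the vertex ordering A < B. The simplices of K, each written with vertices in increasing order, are:

  0-simplices (2): A, B

so the chain groups are C_0 ≅ Z^2.

Now H_k = ker ∂_k / im ∂_{k+1}, so:

  H_0: rank C_0 − rank ∂_1 = 2 − 0 = 2, and there is no ∂_1, so H_0 ≅ Z^2.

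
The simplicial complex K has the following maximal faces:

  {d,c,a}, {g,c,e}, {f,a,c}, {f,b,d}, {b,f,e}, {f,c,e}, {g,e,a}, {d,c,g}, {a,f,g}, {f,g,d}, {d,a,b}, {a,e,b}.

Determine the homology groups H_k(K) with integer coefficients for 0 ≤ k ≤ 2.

Take the total order a < b < c < d < e < f < g on the vertex set. Then K (dimension 2) consists of the simplices:

  0-simplices (7): a, b, c, d, e, f, g
  1-simplices (18): ab, ac, ad, ae, af, ag, bd, be, bf, cd, ce, cf, cg, df, dg, ef, eg, fg
  2-simplices (12): abd, abe, acd, acf, aeg, afg, bdf, bef, cdg, cef, ceg, dfg

giving chain groups C_0 ≅ Z^7, C_1 ≅ Z^18, C_2 ≅ Z^12.

The boundary map ∂_1: C_1 → C_0 maps an edge to its endpoints' difference, ∂[p,q] = q − p. For instance
  ∂cf = f − c.
The resulting 7×18 matrix has rank 6, and its Smith normal form has invariant factors (1,1,1,1,1,1).

Boundary ∂_2: C_2 → C_1 sends each 2-simplex [p,q,r] to [q,r] − [p,r] + [p,q]. For instance
  ∂acd = cd − ad + ac,
  ∂cdg = dg − cg + cd.
The 18×12 boundary matrix has rank 12 and Smith normal form diag(1,1,1,1,1,1,1,1,1,1,1,2).

Reading off H_k = ker ∂_k / im ∂_{k+1}:

  H_0: rank C_0 − rank ∂_1 = 7 − 6 = 1, and the invariant factors of ∂_1 are all 1, so H_0 ≅ Z.
  H_1: rank ker ∂_1 − rank ∂_2 = (18 − 6) − 12 = 0, and ∂_2 has invariant factor 2 > 1, so H_1 ≅ Z_2.
  H_2: rank ker ∂_2 − rank ∂_3 = (12 − 12) − 0 = 0, and there is no ∂_3, so H_2 ≅ 0.

H_0 ≅ Z,  H_1 ≅ Z_2,  H_2 = 0.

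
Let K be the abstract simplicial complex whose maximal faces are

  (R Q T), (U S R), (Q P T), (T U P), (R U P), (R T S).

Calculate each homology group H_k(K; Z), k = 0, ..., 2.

H_0 ≅ Z,  H_1 ≅ Z,  H_2 = 0.

Take the total order P < Q < R < S < T < U on the vertex set. Then K (dimension 2) consists of the simplices:

  0-simplices (6): P, Q, R, S, T, U
  1-simplices (12): PQ, PR, PT, PU, QR, QT, RS, RT, RU, ST, SU, TU
  2-simplices (6): PQT, PRU, PTU, QRT, RST, RSU

giving chain groups C_0 ≅ Z^6, C_1 ≅ Z^12, C_2 ≅ Z^6.

Boundary ∂_1: C_1 → C_0 is given by ∂[p,q] = [q] − [p]. For instance
  ∂QT = T − Q.
As a 6×12 matrix over Z this has rank 5, with invariant factors (1,1,1,1,1).

Boundary ∂_2: C_2 → C_1 acts by ∂[p,q,r] = [q,r] − [p,r] + [p,q]. For instance
  ∂PQT = QT − PT + PQ,
  ∂PRU = RU − PU + PR.
The resulting 12×6 matrix has rank 6, and its Smith normal form has invariant factors (1,1,1,1,1,1).

Computing H_k = (kernel of ∂_k) / (image of ∂_{k+1}):

  H_0: rank C_0 − rank ∂_1 = 6 − 5 = 1, and the invariant factors of ∂_1 are all 1, so H_0 = Z.
  H_1: rank ker ∂_1 − rank ∂_2 = (12 − 5) − 6 = 1, and the invariant factors of ∂_2 are all 1, so H_1 = Z.
  H_2: rank ker ∂_2 − rank ∂_3 = (6 − 6) − 0 = 0, and there is no ∂_3, so H_2 = 0.

As a check, the Euler characteristic is 6 − 12 + 6 = 0, which agrees with 1 − 1 + 0 = 0.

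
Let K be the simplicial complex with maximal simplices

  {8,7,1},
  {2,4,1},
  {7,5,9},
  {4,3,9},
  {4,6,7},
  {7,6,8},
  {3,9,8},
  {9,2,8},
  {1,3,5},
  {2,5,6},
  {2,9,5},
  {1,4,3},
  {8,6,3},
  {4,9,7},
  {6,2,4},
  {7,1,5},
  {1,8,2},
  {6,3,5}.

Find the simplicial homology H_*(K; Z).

H_0 ≅ Z,  H_1 ≅ Z^2,  H_2 ≅ Z.

We work with the vertex ordering 1 < 2 < 3 < 4 < 5 < 6 < 7 < 8 < 9. The simplices of K, each written with vertices in increasing order, are:

  0-simplices (9): [1], [2], [3], [4], [5], [6], [7], [8], [9]
  1-simplices (27): (27 of them)
  2-simplices (18): [1,2,4], [1,2,8], [1,3,4], [1,3,5], [1,5,7], [1,7,8], [2,4,6], [2,5,6], [2,5,9], [2,8,9], [3,4,9], [3,5,6], [3,6,8], [3,8,9], [4,6,7], [4,7,9], [5,7,9], [6,7,8]

Hence C_0 ≅ Z^9, C_1 ≅ Z^27, C_2 ≅ Z^18.

The boundary map ∂_1: C_1 → C_0 sends each edge [p,q] (with p < q) to q − p.
The 9×27 boundary matrix has rank 8 and Smith normal form diag(1,1,1,1,1,1,1,1).

∂_2: C_2 → C_1 maps a triangle to the signed sum of its edges. For instance
  ∂[6,7,8] = [7,8] − [6,8] + [6,7],
  ∂[1,3,5] = [3,5] − [1,5] + [1,3].
The 27×18 boundary matrix has rank 17 and Smith normal form diag(1,1,1,1,1,1,1,1,1,1,1,1,1,1,1,1,1).

Now H_k = ker ∂_k / im ∂_{k+1}, so:

  H_0: rank C_0 − rank ∂_1 = 9 − 8 = 1, and the invariant factors of ∂_1 are all 1, so H_0 = Z.
  H_1: rank ker ∂_1 − rank ∂_2 = (27 − 8) − 17 = 2, and the invariant factors of ∂_2 are all 1, so H_1 = Z^2.
  H_2: rank ker ∂_2 − rank ∂_3 = (18 − 17) − 0 = 1, and there is no ∂_3, so H_2 = Z.

(K is a triangulation of the torus T^2.)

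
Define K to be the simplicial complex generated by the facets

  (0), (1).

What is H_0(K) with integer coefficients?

Order the vertices as 0 < 1. Listing each simplex with vertices in this order, K has dimension 0 with simplices:

  0-simplices (2): [0], [1]

Hence C_0 ≅ Z^2.

Now H_k = ker ∂_k / im ∂_{k+1}, so:

  H_0: rank C_0 − rank ∂_1 = 2 − 0 = 2, and there is no ∂_1, so H_0 = Z^2.

H_0 ≅ Z^2.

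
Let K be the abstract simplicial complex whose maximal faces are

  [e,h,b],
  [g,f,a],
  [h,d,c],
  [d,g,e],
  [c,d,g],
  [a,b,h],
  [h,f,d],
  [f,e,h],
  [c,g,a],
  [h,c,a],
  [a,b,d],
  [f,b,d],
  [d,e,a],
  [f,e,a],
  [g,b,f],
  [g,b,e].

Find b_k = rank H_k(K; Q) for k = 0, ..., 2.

Fix the vertex order a < b < c < d < e < f < g < h and write every simplex with vertices in increasing order. Then dim K = 2 and the simplices of K are:

  0-simplices (8): a, b, c, d, e, f, g, h
  1-simplices (24): ab, ac, ad, ae, af, ag, ah, bd, be, bf, bg, bh, cd, cg, ch, de, df, dg, dh, ef, eg, eh, fg, fh
  2-simplices (16): abd, abh, acg, ach, ade, aef, afg, bdf, beg, beh, bfg, cdg, cdh, deg, dfh, efh

giving chain groups C_0 ≅ Z^8, C_1 ≅ Z^24, C_2 ≅ Z^16.

∂_1: C_1 → C_0 maps an edge to its endpoints' difference, ∂[p,q] = q − p. For instance
  ∂ef = f − e.
This gives a 8×24 integer matrix of rank 7; reducing to Smith normal form yields diagonal entries (1,1,1,1,1,1,1).

The boundary map ∂_2: C_2 → C_1 maps a triangle to the signed sum of its edges. For instance
  ∂beg = eg − bg + be,
  ∂abd = bd − ad + ab.
The resulting 24×16 matrix has rank 15, and its Smith normal form has invariant factors (1,1,1,1,1,1,1,1,1,1,1,1,1,1,1).

Reading off H_k = ker ∂_k / im ∂_{k+1}:

  H_0: rank C_0 − rank ∂_1 = 8 − 7 = 1, and the invariant factors of ∂_1 are all 1, so H_0 ≅ Z.
  H_1: rank ker ∂_1 − rank ∂_2 = (24 − 7) − 15 = 2, and the invariant factors of ∂_2 are all 1, so H_1 ≅ Z^2.
  H_2: rank ker ∂_2 − rank ∂_3 = (16 − 15) − 0 = 1, and there is no ∂_3, so H_2 ≅ Z.

Hence the Betti numbers are b_0 = 1, b_1 = 2, b_2 = 1.

b_0 = 1, b_1 = 2, b_2 = 1.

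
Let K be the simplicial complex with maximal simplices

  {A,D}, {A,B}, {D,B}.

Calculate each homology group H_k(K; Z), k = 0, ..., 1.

Take the total order A < B < D on the vertex set. Then K (dimension 1) consists of the simplices:

  0-simplices (3): A, B, D
  1-simplices (3): AB, AD, BD

Hence C_0 ≅ Z^3, C_1 ≅ Z^3.

∂_1: C_1 → C_0 is given by ∂[p,q] = [q] − [p].
This gives a 3×3 integer matrix of rank 2; reducing to Smith normal form yields diagonal entries (1,1).

Reading off H_k = ker ∂_k / im ∂_{k+1}:

  H_0: rank C_0 − rank ∂_1 = 3 − 2 = 1, and the invariant factors of ∂_1 are all 1, so H_0 = Z.
  H_1: rank ker ∂_1 − rank ∂_2 = (3 − 2) − 0 = 1, and there is no ∂_2, so H_1 = Z.

As a check, the Euler characteristic is 3 − 3 = 0, which agrees with 1 − 1 = 0.
(K is a triangulation of the circle S^1.)

H_0 = Z,  H_1 = Z.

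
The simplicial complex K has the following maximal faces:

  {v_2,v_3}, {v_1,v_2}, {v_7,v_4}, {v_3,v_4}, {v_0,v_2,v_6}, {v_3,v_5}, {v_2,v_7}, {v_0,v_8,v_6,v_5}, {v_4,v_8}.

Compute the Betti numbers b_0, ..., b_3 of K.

Fix the vertex order v_0 < v_1 < v_2 < v_3 < v_4 < v_5 < v_6 < v_7 < v_8 and write every simplex with vertices in increasing order. Then dim K = 3 and the simplices of K are:

  0-simplices (9): [v_0], [v_1], [v_2], [v_3], [v_4], [v_5], [v_6], [v_7], [v_8]
  1-simplices (15): (15 of them)
  2-simplices (5): [v_0,v_2,v_6], [v_0,v_5,v_6], [v_0,v_5,v_8], [v_0,v_6,v_8], [v_5,v_6,v_8]
  3-simplices (1): [v_0,v_5,v_6,v_8]

Hence C_0 ≅ Z^9, C_1 ≅ Z^15, C_2 ≅ Z^5, C_3 ≅ Z^1.

∂_1: C_1 → C_0 sends each edge [p,q] (with p < q) to q − p. For instance
  ∂[v_0,v_5] = [v_5] − [v_0].
The resulting 9×15 matrix has rank 8, and its Smith normal form has invariant factors (1,1,1,1,1,1,1,1).

The boundary map ∂_2: C_2 → C_1 acts by ∂[p,q,r] = [q,r] − [p,r] + [p,q]. For instance
  ∂[v_0,v_5,v_8] = [v_5,v_8] − [v_0,v_8] + [v_0,v_5],
  ∂[v_0,v_2,v_6] = [v_2,v_6] − [v_0,v_6] + [v_0,v_2].
This gives a 15×5 integer matrix of rank 4; reducing to Smith normal form yields diagonal entries (1,1,1,1).

The boundary map ∂_3: C_3 → C_2 sends each 3-simplex σ to the alternating sum Σ_i (−1)^i (σ with its i-th vertex removed). For instance
  ∂[v_0,v_5,v_6,v_8] = [v_5,v_6,v_8] − [v_0,v_6,v_8] + [v_0,v_5,v_8] − [v_0,v_5,v_6].
The resulting 5×1 matrix has rank 1, and its Smith normal form has invariant factors (1).

Reading off H_k = ker ∂_k / im ∂_{k+1}:

  H_0: rank C_0 − rank ∂_1 = 9 − 8 = 1, and the invariant factors of ∂_1 are all 1, so H_0 ≅ Z.
  H_1: rank ker ∂_1 − rank ∂_2 = (15 − 8) − 4 = 3, and the invariant factors of ∂_2 are all 1, so H_1 ≅ Z^3.
  H_2: rank ker ∂_2 − rank ∂_3 = (5 − 4) − 1 = 0, and the invariant factors of ∂_3 are all 1, so H_2 ≅ 0.
  H_3: rank ker ∂_3 − rank ∂_4 = (1 − 1) − 0 = 0, and there is no ∂_4, so H_3 ≅ 0.

Hence the Betti numbers are b_0 = 1, b_1 = 3, b_2 = 0, b_3 = 0.

b_0 = 1, b_1 = 3, b_2 = 0, b_3 = 0.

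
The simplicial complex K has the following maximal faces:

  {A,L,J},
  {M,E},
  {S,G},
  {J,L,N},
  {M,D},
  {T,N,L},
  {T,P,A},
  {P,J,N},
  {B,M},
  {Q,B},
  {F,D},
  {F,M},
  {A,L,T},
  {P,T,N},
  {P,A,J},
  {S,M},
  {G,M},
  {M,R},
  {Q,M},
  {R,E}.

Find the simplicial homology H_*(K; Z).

K has 15 vertices, 24 edges, 8 triangles.
rank ∂_0 = 0, rank ∂_1 = 13 ⇒ b_0 = 15 − 0 − 13 = 2; all invariant factors of ∂_1 are 1 so no torsion. So H_0 = Z^2.
rank ∂_1 = 13, rank ∂_2 = 7 ⇒ b_1 = 24 − 13 − 7 = 4; all invariant factors of ∂_2 are 1 so no torsion. So H_1 = Z^4.
rank ∂_2 = 7, rank ∂_3 = 0 ⇒ b_2 = 8 − 7 − 0 = 1. So H_2 = Z.

H_0 ≅ Z^2,  H_1 ≅ Z^4,  H_2 ≅ Z.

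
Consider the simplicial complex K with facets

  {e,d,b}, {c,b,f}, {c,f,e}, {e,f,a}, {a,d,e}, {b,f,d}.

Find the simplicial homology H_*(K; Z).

Fix the vertex order a < b < c < d < e < f and write every simplex with vertices in increasing order. Then dim K = 2 and the simplices of K are:

  0-simplices (6): a, b, c, d, e, f
  1-simplices (12): ad, ae, af, bc, bd, be, bf, ce, cf, de, df, ef
  2-simplices (6): ade, aef, bcf, bde, bdf, cef

Hence C_0 ≅ Z^6, C_1 ≅ Z^12, C_2 ≅ Z^6.

∂_1: C_1 → C_0 sends each edge [p,q] (with p < q) to q − p.
This gives a 6×12 integer matrix of rank 5; reducing to Smith normal form yields diagonal entries (1,1,1,1,1).

∂_2: C_2 → C_1 sends each 2-simplex [p,q,r] to [q,r] − [p,r] + [p,q]. For instance
  ∂ade = de − ae + ad,
  ∂aef = ef − af + ae.
The resulting 12×6 matrix has rank 6, and its Smith normal form has invariant factors (1,1,1,1,1,1).

Reading off H_k = ker ∂_k / im ∂_{k+1}:

  H_0: rank C_0 − rank ∂_1 = 6 − 5 = 1, and the invariant factors of ∂_1 are all 1, so H_0 ≅ Z.
  H_1: rank ker ∂_1 − rank ∂_2 = (12 − 5) − 6 = 1, and the invariant factors of ∂_2 are all 1, so H_1 ≅ Z.
  H_2: rank ker ∂_2 − rank ∂_3 = (6 − 6) − 0 = 0, and there is no ∂_3, so H_2 ≅ 0.

As a check, the Euler characteristic is 6 − 12 + 6 = 0, which agrees with 1 − 1 + 0 = 0.

H_0 ≅ Z,  H_1 ≅ Z,  H_2 = 0.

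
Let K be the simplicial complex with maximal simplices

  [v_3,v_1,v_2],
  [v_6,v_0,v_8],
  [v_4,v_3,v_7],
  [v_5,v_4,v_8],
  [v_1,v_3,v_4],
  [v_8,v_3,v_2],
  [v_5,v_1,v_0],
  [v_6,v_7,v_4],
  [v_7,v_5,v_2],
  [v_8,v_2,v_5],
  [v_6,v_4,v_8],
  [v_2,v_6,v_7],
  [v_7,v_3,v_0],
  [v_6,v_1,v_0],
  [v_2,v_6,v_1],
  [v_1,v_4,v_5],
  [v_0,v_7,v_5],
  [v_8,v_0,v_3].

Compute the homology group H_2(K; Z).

H_2 = Z.

Take the total order v_0 < v_1 < v_2 < v_3 < v_4 < v_5 < v_6 < v_7 < v_8 on the vertex set. Then K (dimension 2) consists of the simplices:

  0-simplices (9): [v_0], [v_1], [v_2], [v_3], [v_4], [v_5], [v_6], [v_7], [v_8]
  1-simplices (27): (27 of them)
  2-simplices (18): (18 of them)

Hence C_0 ≅ Z^9, C_1 ≅ Z^27, C_2 ≅ Z^18.

The boundary map ∂_1: C_1 → C_0 is given by ∂[p,q] = [q] − [p].
This gives a 9×27 integer matrix of rank 8; reducing to Smith normal form yields diagonal entries (1,1,1,1,1,1,1,1).

The boundary map ∂_2: C_2 → C_1 maps a triangle to the signed sum of its edges. For instance
  ∂[v_2,v_6,v_7] = [v_6,v_7] − [v_2,v_7] + [v_2,v_6],
  ∂[v_1,v_2,v_3] = [v_2,v_3] − [v_1,v_3] + [v_1,v_2].
The resulting 27×18 matrix has rank 17, and its Smith normal form has invariant factors (1,1,1,1,1,1,1,1,1,1,1,1,1,1,1,1,1).

Now H_k = ker ∂_k / im ∂_{k+1}, so:

  H_2: rank ker ∂_2 − rank ∂_3 = (18 − 17) − 0 = 1, and there is no ∂_3, so H_2 ≅ Z.

(K is a triangulation of the torus T^2.)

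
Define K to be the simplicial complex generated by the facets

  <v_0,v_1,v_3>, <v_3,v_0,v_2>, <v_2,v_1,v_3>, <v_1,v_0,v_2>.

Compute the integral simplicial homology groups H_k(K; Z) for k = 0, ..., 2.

Order the vertices as v_0 < v_1 < v_2 < v_3. Listing each simplex with vertices in this order, K has dimension 2 with simplices:

  0-simplices (4): [v_0], [v_1], [v_2], [v_3]
  1-simplices (6): [v_0,v_1], [v_0,v_2], [v_0,v_3], [v_1,v_2], [v_1,v_3], [v_2,v_3]
  2-simplices (4): [v_0,v_1,v_2], [v_0,v_1,v_3], [v_0,v_2,v_3], [v_1,v_2,v_3]

so the chain groups are C_0 ≅ Z^4, C_1 ≅ Z^6, C_2 ≅ Z^4.

The boundary map ∂_1: C_1 → C_0 sends each edge [p,q] (with p < q) to q − p. For instance
  ∂[v_1,v_3] = [v_3] − [v_1].
As a 4×6 matrix over Z this has rank 3, with invariant factors (1,1,1).

∂_2: C_2 → C_1 acts by ∂[p,q,r] = [q,r] − [p,r] + [p,q]. For instance
  ∂[v_0,v_2,v_3] = [v_2,v_3] − [v_0,v_3] + [v_0,v_2],
  ∂[v_1,v_2,v_3] = [v_2,v_3] − [v_1,v_3] + [v_1,v_2].
The 6×4 boundary matrix has rank 3 and Smith normal form diag(1,1,1).

Now H_k = ker ∂_k / im ∂_{k+1}, so:

  H_0: rank C_0 − rank ∂_1 = 4 − 3 = 1, and the invariant factors of ∂_1 are all 1, so H_0 = Z.
  H_1: rank ker ∂_1 − rank ∂_2 = (6 − 3) − 3 = 0, and the invariant factors of ∂_2 are all 1, so H_1 = 0.
  H_2: rank ker ∂_2 − rank ∂_3 = (4 − 3) − 0 = 1, and there is no ∂_3, so H_2 = Z.

H_0 ≅ Z,  H_1 = 0,  H_2 ≅ Z.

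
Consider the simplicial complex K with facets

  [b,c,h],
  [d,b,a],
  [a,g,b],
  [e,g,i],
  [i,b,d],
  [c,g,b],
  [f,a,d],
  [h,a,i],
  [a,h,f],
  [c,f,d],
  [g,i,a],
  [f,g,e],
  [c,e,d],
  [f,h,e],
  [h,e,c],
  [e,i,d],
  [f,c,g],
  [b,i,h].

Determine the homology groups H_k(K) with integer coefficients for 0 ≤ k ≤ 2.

H_0 = Z,  H_1 = Z ⊕ Z/2Z,  H_2 = 0.

Fix the vertex order a < b < c < d < e < f < g < h < i and write every simplex with vertices in increasing order. Then dim K = 2 and the simplices of K are:

  0-simplices (9): a, b, c, d, e, f, g, h, i
  1-simplices (27): ab, ad, af, ag, ah, ai, bc, bd, bg, bh, bi, cd, ce, cf, cg, ch, de, df, di, ef, eg, eh, ei, fg, fh, gi, hi
  2-simplices (18): abd, abg, adf, afh, agi, ahi, bcg, bch, bdi, bhi, cde, cdf, ceh, cfg, dei, efg, efh, egi

giving chain groups C_0 ≅ Z^9, C_1 ≅ Z^27, C_2 ≅ Z^18.

∂_1: C_1 → C_0 sends each edge [p,q] (with p < q) to q − p.
The 9×27 boundary matrix has rank 8 and Smith normal form diag(1,1,1,1,1,1,1,1).

The boundary map ∂_2: C_2 → C_1 maps a triangle to the signed sum of its edges. For instance
  ∂agi = gi − ai + ag,
  ∂bcg = cg − bg + bc.
As a 27×18 matrix over Z this has rank 18, with invariant factors (1,1,1,1,1,1,1,1,1,1,1,1,1,1,1,1,1,2).

Now H_k = ker ∂_k / im ∂_{k+1}, so:

  H_0: rank C_0 − rank ∂_1 = 9 − 8 = 1, and the invariant factors of ∂_1 are all 1, so H_0 ≅ Z.
  H_1: rank ker ∂_1 − rank ∂_2 = (27 − 8) − 18 = 1, and ∂_2 has invariant factor 2 > 1, so H_1 ≅ Z ⊕ Z/2Z.
  H_2: rank ker ∂_2 − rank ∂_3 = (18 − 18) − 0 = 0, and there is no ∂_3, so H_2 ≅ 0.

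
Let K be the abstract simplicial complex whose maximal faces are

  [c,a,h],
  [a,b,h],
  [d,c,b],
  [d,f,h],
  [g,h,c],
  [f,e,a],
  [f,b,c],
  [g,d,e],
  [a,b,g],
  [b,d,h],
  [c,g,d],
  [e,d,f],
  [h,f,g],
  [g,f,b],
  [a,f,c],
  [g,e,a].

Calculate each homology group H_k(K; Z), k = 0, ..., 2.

H_0 ≅ Z,  H_1 ≅ Z^2,  H_2 ≅ Z.

We work with the vertex ordering a < b < c < d < e < f < g < h. The simplices of K, each written with vertices in increasing order, are:

  0-simplices (8): a, b, c, d, e, f, g, h
  1-simplices (24): ab, ac, ae, af, ag, ah, bc, bd, bf, bg, bh, cd, cf, cg, ch, de, df, dg, dh, ef, eg, fg, fh, gh
  2-simplices (16): abg, abh, acf, ach, aef, aeg, bcd, bcf, bdh, bfg, cdg, cgh, def, deg, dfh, fgh

so the chain groups are C_0 ≅ Z^8, C_1 ≅ Z^24, C_2 ≅ Z^16.

Boundary ∂_1: C_1 → C_0 is given by ∂[p,q] = [q] − [p]. For instance
  ∂bg = g − b.
As a 8×24 matrix over Z this has rank 7, with invariant factors (1,1,1,1,1,1,1).

Boundary ∂_2: C_2 → C_1 maps a triangle to the signed sum of its edges. For instance
  ∂cdg = dg − cg + cd,
  ∂cgh = gh − ch + cg.
This gives a 24×16 integer matrix of rank 15; reducing to Smith normal form yields diagonal entries (1,1,1,1,1,1,1,1,1,1,1,1,1,1,1).

Reading off H_k = ker ∂_k / im ∂_{k+1}:

  H_0: rank C_0 − rank ∂_1 = 8 − 7 = 1, and the invariant factors of ∂_1 are all 1, so H_0 ≅ Z.
  H_1: rank ker ∂_1 − rank ∂_2 = (24 − 7) − 15 = 2, and the invariant factors of ∂_2 are all 1, so H_1 ≅ Z^2.
  H_2: rank ker ∂_2 − rank ∂_3 = (16 − 15) − 0 = 1, and there is no ∂_3, so H_2 ≅ Z.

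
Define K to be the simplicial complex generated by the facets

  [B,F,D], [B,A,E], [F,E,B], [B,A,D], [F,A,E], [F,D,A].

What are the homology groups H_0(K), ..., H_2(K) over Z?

H_0 ≅ Z,  H_1 = 0,  H_2 ≅ Z.

Order the vertices as A < B < D < E < F. Listing each simplex with vertices in this order, K has dimension 2 with simplices:

  0-simplices (5): A, B, D, E, F
  1-simplices (9): AB, AD, AE, AF, BD, BE, BF, DF, EF
  2-simplices (6): ABD, ABE, ADF, AEF, BDF, BEF

so the chain groups are C_0 ≅ Z^5, C_1 ≅ Z^9, C_2 ≅ Z^6.

Boundary ∂_1: C_1 → C_0 is given by ∂[p,q] = [q] − [p].
As a 5×9 matrix over Z this has rank 4, with invariant factors (1,1,1,1).

Boundary ∂_2: C_2 → C_1 maps a triangle to the signed sum of its edges. For instance
  ∂ABD = BD − AD + AB,
  ∂ABE = BE − AE + AB.
The resulting 9×6 matrix has rank 5, and its Smith normal form has invariant factors (1,1,1,1,1).

Computing H_k = (kernel of ∂_k) / (image of ∂_{k+1}):

  H_0: rank C_0 − rank ∂_1 = 5 − 4 = 1, and the invariant factors of ∂_1 are all 1, so H_0 ≅ Z.
  H_1: rank ker ∂_1 − rank ∂_2 = (9 − 4) − 5 = 0, and the invariant factors of ∂_2 are all 1, so H_1 ≅ 0.
  H_2: rank ker ∂_2 − rank ∂_3 = (6 − 5) − 0 = 1, and there is no ∂_3, so H_2 ≅ Z.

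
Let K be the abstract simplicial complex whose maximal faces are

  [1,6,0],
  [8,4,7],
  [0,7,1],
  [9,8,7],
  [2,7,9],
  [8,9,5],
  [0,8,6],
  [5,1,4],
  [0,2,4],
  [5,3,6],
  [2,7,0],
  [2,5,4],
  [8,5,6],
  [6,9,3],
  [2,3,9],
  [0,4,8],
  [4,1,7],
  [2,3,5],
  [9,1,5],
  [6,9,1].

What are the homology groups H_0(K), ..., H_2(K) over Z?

H_0 ≅ Z,  H_1 ≅ Z ⊕ Z/2Z,  H_2 = 0.

Order the vertices as 0 < 1 < 2 < 3 < 4 < 5 < 6 < 7 < 8 < 9. Listing each simplex with vertices in this order, K has dimension 2 with simplices:

  0-simplices (10): [0], [1], [2], [3], [4], [5], [6], [7], [8], [9]
  1-simplices (30): (30 of them)
  2-simplices (20): (20 of them)

Hence C_0 ≅ Z^10, C_1 ≅ Z^30, C_2 ≅ Z^20.

The boundary map ∂_1: C_1 → C_0 sends each edge [p,q] (with p < q) to q − p. For instance
  ∂[2,4] = [4] − [2].
This gives a 10×30 integer matrix of rank 9; reducing to Smith normal form yields diagonal entries (1,1,1,1,1,1,1,1,1).

The boundary map ∂_2: C_2 → C_1 acts by ∂[p,q,r] = [q,r] − [p,r] + [p,q]. For instance
  ∂[2,3,5] = [3,5] − [2,5] + [2,3],
  ∂[0,2,7] = [2,7] − [0,7] + [0,2].
This gives a 30×20 integer matrix of rank 20; reducing to Smith normal form yields diagonal entries (1,1,1,1,1,1,1,1,1,1,1,1,1,1,1,1,1,1,1,2).

Now H_k = ker ∂_k / im ∂_{k+1}, so:

  H_0: rank C_0 − rank ∂_1 = 10 − 9 = 1, and the invariant factors of ∂_1 are all 1, so H_0 = Z.
  H_1: rank ker ∂_1 − rank ∂_2 = (30 − 9) − 20 = 1, and ∂_2 has invariant factor 2 > 1, so H_1 = Z ⊕ Z/2Z.
  H_2: rank ker ∂_2 − rank ∂_3 = (20 − 20) − 0 = 0, and there is no ∂_3, so H_2 = 0.

(K is a triangulation of the Klein bottle.)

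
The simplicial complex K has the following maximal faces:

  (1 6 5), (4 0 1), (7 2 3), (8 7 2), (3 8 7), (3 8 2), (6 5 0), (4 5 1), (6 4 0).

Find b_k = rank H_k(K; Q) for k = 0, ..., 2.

Order the vertices as 0 < 1 < 2 < 3 < 4 < 5 < 6 < 7 < 8. Listing each simplex with vertices in this order, K has dimension 2 with simplices:

  0-simplices (9): [0], [1], [2], [3], [4], [5], [6], [7], [8]
  1-simplices (16): [0,1], [0,4], [0,5], [0,6], [1,4], [1,5], [1,6], [2,3], [2,7], [2,8], [3,7], [3,8], [4,5], [4,6], [5,6], [7,8]
  2-simplices (9): [0,1,4], [0,4,6], [0,5,6], [1,4,5], [1,5,6], [2,3,7], [2,3,8], [2,7,8], [3,7,8]

giving chain groups C_0 ≅ Z^9, C_1 ≅ Z^16, C_2 ≅ Z^9.

Boundary ∂_1: C_1 → C_0 maps an edge to its endpoints' difference, ∂[p,q] = q − p.
As a 9×16 matrix over Z this has rank 7, with invariant factors (1,1,1,1,1,1,1).

Boundary ∂_2: C_2 → C_1 sends each 2-simplex [p,q,r] to [q,r] − [p,r] + [p,q]. For instance
  ∂[2,3,8] = [3,8] − [2,8] + [2,3],
  ∂[0,5,6] = [5,6] − [0,6] + [0,5].
This gives a 16×9 integer matrix of rank 8; reducing to Smith normal form yields diagonal entries (1,1,1,1,1,1,1,1).

Reading off H_k = ker ∂_k / im ∂_{k+1}:

  H_0: rank C_0 − rank ∂_1 = 9 − 7 = 2, and the invariant factors of ∂_1 are all 1, so H_0 ≅ Z^2.
  H_1: rank ker ∂_1 − rank ∂_2 = (16 − 7) − 8 = 1, and the invariant factors of ∂_2 are all 1, so H_1 ≅ Z.
  H_2: rank ker ∂_2 − rank ∂_3 = (9 − 8) − 0 = 1, and there is no ∂_3, so H_2 ≅ Z.

Hence the Betti numbers are b_0 = 2, b_1 = 1, b_2 = 1.

b_0 = 2, b_1 = 1, b_2 = 1.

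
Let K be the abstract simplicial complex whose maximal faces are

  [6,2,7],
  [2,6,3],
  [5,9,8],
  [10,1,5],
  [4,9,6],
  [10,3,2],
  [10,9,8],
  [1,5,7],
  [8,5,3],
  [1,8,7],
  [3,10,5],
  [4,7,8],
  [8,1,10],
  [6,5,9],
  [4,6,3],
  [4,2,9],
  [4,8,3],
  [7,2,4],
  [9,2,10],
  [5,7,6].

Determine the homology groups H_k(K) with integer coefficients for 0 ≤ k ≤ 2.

H_0 ≅ Z,  H_1 ≅ Z ⊕ Z_2,  H_2 = 0.

Order the vertices as 1 < 2 < 3 < 4 < 5 < 6 < 7 < 8 < 9 < 10. Listing each simplex with vertices in this order, K has dimension 2 with simplices:

  0-simplices (10): [1], [2], [3], [4], [5], [6], [7], [8], [9], [10]
  1-simplices (30): (30 of them)
  2-simplices (20): (20 of them)

so the chain groups are C_0 ≅ Z^10, C_1 ≅ Z^30, C_2 ≅ Z^20.

∂_1: C_1 → C_0 is given by ∂[p,q] = [q] − [p].
This gives a 10×30 integer matrix of rank 9; reducing to Smith normal form yields diagonal entries (1,1,1,1,1,1,1,1,1).

The boundary map ∂_2: C_2 → C_1 sends each 2-simplex [p,q,r] to [q,r] − [p,r] + [p,q]. For instance
  ∂[2,4,9] = [4,9] − [2,9] + [2,4],
  ∂[2,4,7] = [4,7] − [2,7] + [2,4].
The resulting 30×20 matrix has rank 20, and its Smith normal form has invariant factors (1,1,1,1,1,1,1,1,1,1,1,1,1,1,1,1,1,1,1,2).

Now H_k = ker ∂_k / im ∂_{k+1}, so:

  H_0: rank C_0 − rank ∂_1 = 10 − 9 = 1, and the invariant factors of ∂_1 are all 1, so H_0 ≅ Z.
  H_1: rank ker ∂_1 − rank ∂_2 = (30 − 9) − 20 = 1, and ∂_2 has invariant factor 2 > 1, so H_1 ≅ Z ⊕ Z_2.
  H_2: rank ker ∂_2 − rank ∂_3 = (20 − 20) − 0 = 0, and there is no ∂_3, so H_2 ≅ 0.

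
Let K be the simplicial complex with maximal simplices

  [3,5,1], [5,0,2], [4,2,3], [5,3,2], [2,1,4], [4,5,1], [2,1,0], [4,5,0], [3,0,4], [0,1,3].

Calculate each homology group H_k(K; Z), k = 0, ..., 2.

H_0 = Z,  H_1 = Z_2,  H_2 = 0.

Order the vertices as 0 < 1 < 2 < 3 < 4 < 5. Listing each simplex with vertices in this order, K has dimension 2 with simplices:

  0-simplices (6): [0], [1], [2], [3], [4], [5]
  1-simplices (15): [0,1], [0,2], [0,3], [0,4], [0,5], [1,2], [1,3], [1,4], [1,5], [2,3], [2,4], [2,5], [3,4], [3,5], [4,5]
  2-simplices (10): [0,1,2], [0,1,3], [0,2,5], [0,3,4], [0,4,5], [1,2,4], [1,3,5], [1,4,5], [2,3,4], [2,3,5]

Hence C_0 ≅ Z^6, C_1 ≅ Z^15, C_2 ≅ Z^10.

∂_1: C_1 → C_0 is given by ∂[p,q] = [q] − [p]. For instance
  ∂[0,2] = [2] − [0].
The 6×15 boundary matrix has rank 5 and Smith normal form diag(1,1,1,1,1).

Boundary ∂_2: C_2 → C_1 maps a triangle to the signed sum of its edges. For instance
  ∂[1,3,5] = [3,5] − [1,5] + [1,3],
  ∂[2,3,5] = [3,5] − [2,5] + [2,3].
The resulting 15×10 matrix has rank 10, and its Smith normal form has invariant factors (1,1,1,1,1,1,1,1,1,2).

Reading off H_k = ker ∂_k / im ∂_{k+1}:

  H_0: rank C_0 − rank ∂_1 = 6 − 5 = 1, and the invariant factors of ∂_1 are all 1, so H_0 ≅ Z.
  H_1: rank ker ∂_1 − rank ∂_2 = (15 − 5) − 10 = 0, and ∂_2 has invariant factor 2 > 1, so H_1 ≅ Z_2.
  H_2: rank ker ∂_2 − rank ∂_3 = (10 − 10) − 0 = 0, and there is no ∂_3, so H_2 ≅ 0.

(K is a triangulation of the real projective plane RP^2.)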